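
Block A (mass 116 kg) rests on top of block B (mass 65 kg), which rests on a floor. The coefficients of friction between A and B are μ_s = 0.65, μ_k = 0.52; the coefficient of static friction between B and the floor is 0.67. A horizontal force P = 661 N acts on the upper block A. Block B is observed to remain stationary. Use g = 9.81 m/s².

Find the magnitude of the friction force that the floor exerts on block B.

Between the blocks, N₁ = m_A g = 1138 N.
Maximum static friction on A from B: μ_s N₁ = 0.65×1138 = 739.7 N.
Since P = 661 N ≤ 739.7 N, A does not slip on B; friction on A equals P = 661 N.
By Newton's third law B feels 661 N forward from A. With B stationary, the floor's static friction on B balances it: f₂ = 661 N (well within μ_s(m_A+m_B)g = 1190 N).

f ≈ 661 N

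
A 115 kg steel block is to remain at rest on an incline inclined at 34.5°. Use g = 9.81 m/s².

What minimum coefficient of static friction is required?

μ_s,min ≈ 0.687

At the slip threshold m g sin θ = μ_s m g cos θ, so μ_s,min = tan θ.
μ_s,min = tan 34.5° = 0.687.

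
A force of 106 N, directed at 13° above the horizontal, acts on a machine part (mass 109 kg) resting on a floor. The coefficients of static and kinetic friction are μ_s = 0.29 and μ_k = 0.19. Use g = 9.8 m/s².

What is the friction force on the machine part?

Vertical equilibrium gives N = m g − P sin α = 1044 N.
For equilibrium, f = P cos α = 106×cos 13° = 103.3 N.
The static-friction limit is μ_s N = 302.9 N.
Since 103.3 N does not exceed the limit, the machine part stays at rest and f = 103 N.

f ≈ 103 N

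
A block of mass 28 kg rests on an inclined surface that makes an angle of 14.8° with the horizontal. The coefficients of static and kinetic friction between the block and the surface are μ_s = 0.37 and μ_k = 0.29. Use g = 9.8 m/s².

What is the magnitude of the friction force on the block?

f ≈ 70.1 N (up the incline)

Normal force: N = m g cos θ = 28 × 9.8 × cos 14.8° = 265.3 N.
For equilibrium along the incline, friction must balance the weight component: f = m g sin θ = 70.09 N up the slope.
The static-friction ceiling is μ_s N = 0.37 × 265.3 = 98.16 N.
Since |70.09| ≤ 98.16 N, the block remains in static equilibrium and friction takes exactly the required value.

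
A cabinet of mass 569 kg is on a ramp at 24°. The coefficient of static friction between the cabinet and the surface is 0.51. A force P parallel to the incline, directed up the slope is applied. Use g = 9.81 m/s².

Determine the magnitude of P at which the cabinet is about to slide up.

P ≈ 4870 N

At impending motion up the slope, friction acts down-slope at its limit: f = μ_s N.
P is parallel to the surface, so N = m g cos θ = 5100 N.
Along the incline: P = m g sin θ + μ_s N = 2270 + 0.51×5100 = 4870 N.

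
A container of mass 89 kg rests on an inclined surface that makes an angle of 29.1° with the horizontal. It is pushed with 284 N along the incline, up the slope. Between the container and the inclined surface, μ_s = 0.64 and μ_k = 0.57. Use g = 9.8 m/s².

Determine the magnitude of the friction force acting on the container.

Perpendicular to the surface, N = m g cos θ = 89·9.8·cos 29.1° = 762.1 N.
The friction needed for equilibrium is m g sin θ − P = 424.2 − 284 = 140.2 N, measured positive up-slope.
The static-friction ceiling is μ_s N = 0.64 × 762.1 = 487.7 N.
Since |140.2| ≤ 487.7 N, no slip — friction simply equals what equilibrium demands.

f ≈ 140 N (up the incline)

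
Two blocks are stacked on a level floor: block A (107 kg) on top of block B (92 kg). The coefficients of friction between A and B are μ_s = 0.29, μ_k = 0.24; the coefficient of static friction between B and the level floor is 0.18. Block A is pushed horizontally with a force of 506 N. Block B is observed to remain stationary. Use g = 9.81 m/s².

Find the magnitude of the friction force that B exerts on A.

Normal force at the A–B interface: N₁ = m_A g = 1050 N.
So the A–B interface can sustain at most μ_s N₁ = 304.4 N of static friction.
Since P = 506 N > 304.4 N, A slides on B; the A–B friction is kinetic: f₁ = μ_k N₁ = 0.24×1050 = 252 N.
By Newton's third law B feels 252 N forward from A. With B stationary, the floor's static friction on B balances it: f₂ = 252 N (well within μ_s(m_A+m_B)g = 351.4 N).

f ≈ 252 N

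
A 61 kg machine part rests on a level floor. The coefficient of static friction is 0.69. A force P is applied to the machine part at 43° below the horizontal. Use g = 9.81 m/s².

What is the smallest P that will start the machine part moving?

P ≈ 1580 N

N = m g + P sin α (the push presses the machine part into the level floor).
At impending slip, P cos α = μ_s N = μ_s (m g + P sin α).
Solving: P (cos α − μ_s sin α) = μ_s m g → P = 0.69×598/(cos 43° − 0.69 sin 43°) = 413/0.2608 = 1580 N.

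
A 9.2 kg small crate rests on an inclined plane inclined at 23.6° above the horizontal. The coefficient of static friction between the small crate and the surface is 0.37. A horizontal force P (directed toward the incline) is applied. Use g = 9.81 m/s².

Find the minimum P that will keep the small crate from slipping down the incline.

P_min ≈ 5.2 N

The small crate tends to slide down (tan θ > μ_s), so at the point of impending slip friction acts up-slope at its limit: f = μ_s N.
Perpendicular to the incline: N = m g cos θ + P sin θ.
Along the incline: P cos θ + μ_s N = m g sin θ, i.e. P cos θ + μ_s (m g cos θ + P sin θ) = m g sin θ.
Solving, P (cos θ + μ_s sin θ) = m g (sin θ − μ_s cos θ), so P = 90.3×0.06129/1.064 = 5.2 N.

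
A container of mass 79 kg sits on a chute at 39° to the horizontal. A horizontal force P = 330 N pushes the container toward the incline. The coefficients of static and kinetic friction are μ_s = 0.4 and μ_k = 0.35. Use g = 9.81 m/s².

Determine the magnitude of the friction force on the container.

f ≈ 231 N (up the incline)

Resolve perpendicular to the incline: N = m g cos θ + P sin θ = 79×9.81×cos 39° + 330×sin 39° = 810 N.
Parallel to the incline: P cos θ − m g sin θ = 256.5 − 487.7 = -231.3 N; the friction needed to balance this is 231.3 N acting up the slope.
The limit of static friction is μ_s N = 324 N.
|f_req| = 231.3 ≤ 324 N → the container is in equilibrium; friction equals the required value.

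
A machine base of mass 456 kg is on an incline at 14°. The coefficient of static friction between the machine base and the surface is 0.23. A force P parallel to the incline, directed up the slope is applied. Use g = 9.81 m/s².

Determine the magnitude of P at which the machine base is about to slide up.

At impending motion up the slope, friction acts down-slope at its limit: f = μ_s N.
P is parallel to the surface, so N = m g cos θ = 4340 N.
Along the incline: P = m g sin θ + μ_s N = 1080 + 0.23×4340 = 2080 N.

P ≈ 2080 N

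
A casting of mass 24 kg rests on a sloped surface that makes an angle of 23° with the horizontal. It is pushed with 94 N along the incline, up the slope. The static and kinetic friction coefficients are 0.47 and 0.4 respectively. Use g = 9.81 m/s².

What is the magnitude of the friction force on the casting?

f ≈ 2.01 N (down the incline)

Normal force: N = m g cos θ = 24 × 9.81 × cos 23° = 216.7 N.
For equilibrium along the incline the friction force must supply f = m g sin θ − P = 91.99 − 94 = -2.006 N (positive meaning up-slope).
Maximum static friction available: μ_s N = 0.47 × 216.7 = 101.9 N.
Since |-2.006| ≤ 101.9 N, the casting remains in static equilibrium and friction takes exactly the required value.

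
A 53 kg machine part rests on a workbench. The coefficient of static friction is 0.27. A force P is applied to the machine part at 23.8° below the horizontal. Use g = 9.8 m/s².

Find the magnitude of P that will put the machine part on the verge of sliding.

N = m g + P sin α (the push presses the machine part into the workbench).
At impending slip, P cos α = μ_s N = μ_s (m g + P sin α).
Solving: P (cos α − μ_s sin α) = μ_s m g → P = 0.27×519/(cos 23.8° − 0.27 sin 23.8°) = 140/0.806 = 174 N.

P ≈ 174 N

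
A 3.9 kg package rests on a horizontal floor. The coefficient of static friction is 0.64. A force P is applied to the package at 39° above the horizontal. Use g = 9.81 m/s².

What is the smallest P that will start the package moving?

P ≈ 20.8 N

N = m g − P sin α (the pull lifts the package).
At impending slip, P cos α = μ_s N = μ_s (m g − P sin α).
Solving: P (cos α + μ_s sin α) = μ_s m g → P = 0.64×38.3/(cos 39° + 0.64 sin 39°) = 24.5/1.18 = 20.8 N.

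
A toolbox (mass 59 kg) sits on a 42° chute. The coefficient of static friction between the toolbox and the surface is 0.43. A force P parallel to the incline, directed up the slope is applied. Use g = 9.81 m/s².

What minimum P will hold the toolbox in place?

The toolbox tends to slide down (tan θ > μ_s), so at the point of impending slip friction acts up-slope at its limit: f = μ_s N.
P is parallel to the surface, so N = m g cos θ = 430 N.
Along the incline: P + μ_s N = m g sin θ, so P = 387 − 0.43×430 = 202 N.

P_min ≈ 202 N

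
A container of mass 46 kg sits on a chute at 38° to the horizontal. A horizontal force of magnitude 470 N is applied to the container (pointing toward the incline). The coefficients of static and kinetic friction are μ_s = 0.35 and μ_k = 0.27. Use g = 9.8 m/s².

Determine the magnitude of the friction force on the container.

f ≈ 92.8 N (down the incline)

The horizontal push has a component P sin θ into the surface, so N = m g cos θ + P sin θ = 355.2 + 289.4 = 644.6 N.
Along the incline, the net driving force (taking up-slope positive) is P cos θ − m g sin θ = 370.4 − 277.5 = 92.82 N, so equilibrium requires friction f = -92.82 N (down-slope).
The limit of static friction is μ_s N = 225.6 N.
|f_req| = 92.82 ≤ 225.6 N → the container is in equilibrium; friction equals the required value.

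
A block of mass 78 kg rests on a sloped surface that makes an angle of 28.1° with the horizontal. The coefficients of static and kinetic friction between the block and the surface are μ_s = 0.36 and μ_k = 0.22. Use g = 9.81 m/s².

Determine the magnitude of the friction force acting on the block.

The normal reaction is N = m g cos θ = 675 N.
Along the slope the weight component is m g sin θ = 360.4 N; friction must supply exactly this, acting up-slope.
The static-friction ceiling is μ_s N = 0.36 × 675 = 243 N.
|360.4| exceeds 243 N, so the block slips down-slope; friction is kinetic, f = μ_k N = 0.22×675 = 148 N.

f ≈ 148 N (up the incline)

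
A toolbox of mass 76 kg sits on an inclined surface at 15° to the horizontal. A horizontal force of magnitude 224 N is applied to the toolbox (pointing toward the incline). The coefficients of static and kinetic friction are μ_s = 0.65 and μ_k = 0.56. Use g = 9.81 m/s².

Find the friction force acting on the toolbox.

f ≈ 23.4 N (down the incline)

Normal direction: N = m g cos θ + P sin θ = 778.1 N.
Parallel to the incline: P cos θ − m g sin θ = 216.4 − 193 = 23.4 N; the friction needed to balance this is 23.4 N acting down the slope.
Maximum static friction: μ_s N = 0.65 × 778.1 = 505.8 N.
|f_req| = 23.4 ≤ 505.8 N → the toolbox is in equilibrium; friction equals the required value.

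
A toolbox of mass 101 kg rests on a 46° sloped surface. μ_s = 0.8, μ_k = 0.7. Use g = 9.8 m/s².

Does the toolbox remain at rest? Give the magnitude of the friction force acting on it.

f ≈ 481 N

N = m g cos θ = 688 N.
Down-slope weight component: m g sin θ = 712 N.
μ_s N = 550 N.
712 > 550 N, so it slides; kinetic friction f = μ_k N = 0.7×688 = 481 N.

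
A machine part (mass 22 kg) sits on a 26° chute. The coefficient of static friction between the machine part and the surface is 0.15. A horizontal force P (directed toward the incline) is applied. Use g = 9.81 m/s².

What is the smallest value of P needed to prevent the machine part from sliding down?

The machine part tends to slide down (tan θ > μ_s), so at the point of impending slip friction acts up-slope at its limit: f = μ_s N.
Perpendicular to the incline: N = m g cos θ + P sin θ.
Along the incline: P cos θ + μ_s N = m g sin θ, i.e. P cos θ + μ_s (m g cos θ + P sin θ) = m g sin θ.
Solving, P (cos θ + μ_s sin θ) = m g (sin θ − μ_s cos θ), so P = 216×0.3036/0.9645 = 67.9 N.

P_min ≈ 67.9 N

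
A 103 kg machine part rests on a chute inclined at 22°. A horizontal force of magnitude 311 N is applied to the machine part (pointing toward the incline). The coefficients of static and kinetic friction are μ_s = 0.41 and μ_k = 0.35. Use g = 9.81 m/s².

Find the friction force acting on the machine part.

Normal direction: N = m g cos θ + P sin θ = 1053 N.
Along the incline, the net driving force (taking up-slope positive) is P cos θ − m g sin θ = 288.4 − 378.5 = -90.16 N, so equilibrium requires friction f = 90.16 N (up-slope).
Maximum static friction: μ_s N = 0.41 × 1053 = 431.9 N.
|f_req| = 90.16 ≤ 431.9 N → the machine part is in equilibrium; friction equals the required value.

f ≈ 90.2 N (up the incline)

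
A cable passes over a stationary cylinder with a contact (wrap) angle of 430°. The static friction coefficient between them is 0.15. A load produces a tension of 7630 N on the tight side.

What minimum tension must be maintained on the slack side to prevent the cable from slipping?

T_min ≈ 2480 N

Capstan equation at impending slip: T_tight/T_slack = e^{μβ}.
β = 430° = 7.505 rad; e^{μβ} = e^{0.15×7.505} = 3.082.
T_slack = T_tight / e^{μβ} = 7630 / 3.082 = 2480 N.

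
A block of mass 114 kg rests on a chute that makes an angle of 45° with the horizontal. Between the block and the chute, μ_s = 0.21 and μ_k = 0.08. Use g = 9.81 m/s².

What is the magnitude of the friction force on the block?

Normal force: N = m g cos θ = 114 × 9.81 × cos 45° = 790.8 N.
Along the slope the weight component is m g sin θ = 790.8 N; friction must supply exactly this, acting up-slope.
Maximum static friction available: μ_s N = 0.21 × 790.8 = 166.1 N.
|790.8| exceeds 166.1 N, so the block slips down-slope; friction is kinetic, f = μ_k N = 0.08×790.8 = 63.3 N.

f ≈ 63.3 N (up the incline)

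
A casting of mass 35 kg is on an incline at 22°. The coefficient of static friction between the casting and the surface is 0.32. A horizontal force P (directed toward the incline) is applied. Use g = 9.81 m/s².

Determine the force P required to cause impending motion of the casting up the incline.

At impending motion up the slope, friction acts down-slope at its limit: f = μ_s N.
Perpendicular to the incline: N = m g cos θ + P sin θ.
Along the incline: P cos θ = m g sin θ + μ_s N = m g sin θ + μ_s (m g cos θ + P sin θ).
Solving, P (cos θ − μ_s sin θ) = m g (sin θ + μ_s cos θ), so P = 35×9.81×(sin 22° + 0.32 cos 22°)/(cos 22° − 0.32 sin 22°) = 343×0.6713/0.8073 = 286 N.

P ≈ 286 N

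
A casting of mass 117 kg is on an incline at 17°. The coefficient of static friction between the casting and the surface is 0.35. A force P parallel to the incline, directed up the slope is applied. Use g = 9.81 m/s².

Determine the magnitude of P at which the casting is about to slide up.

At impending motion up the slope, friction acts down-slope at its limit: f = μ_s N.
P is parallel to the surface, so N = m g cos θ = 1100 N.
Along the incline: P = m g sin θ + μ_s N = 336 + 0.35×1100 = 720 N.

P ≈ 720 N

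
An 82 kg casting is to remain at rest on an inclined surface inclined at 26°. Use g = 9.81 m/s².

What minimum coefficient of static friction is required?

μ_s,min ≈ 0.488

At the slip threshold m g sin θ = μ_s m g cos θ, so μ_s,min = tan θ.
μ_s,min = tan 26° = 0.488.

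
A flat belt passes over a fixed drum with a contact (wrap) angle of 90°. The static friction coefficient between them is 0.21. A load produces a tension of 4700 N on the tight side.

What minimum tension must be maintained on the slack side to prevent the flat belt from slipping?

T_min ≈ 3380 N

Capstan equation at impending slip: T_tight/T_slack = e^{μβ}.
β = 90° = 1.571 rad; e^{μβ} = e^{0.21×1.571} = 1.391.
T_slack = T_tight / e^{μβ} = 4700 / 1.391 = 3380 N.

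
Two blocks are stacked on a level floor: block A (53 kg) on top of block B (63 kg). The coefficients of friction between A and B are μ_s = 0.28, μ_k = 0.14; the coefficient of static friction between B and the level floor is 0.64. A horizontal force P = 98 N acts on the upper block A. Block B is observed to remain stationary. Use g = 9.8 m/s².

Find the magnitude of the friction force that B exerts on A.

f ≈ 98 N

Between the blocks, N₁ = m_A g = 519.4 N.
So the A–B interface can sustain at most μ_s N₁ = 145.4 N of static friction.
Since P = 98 N ≤ 145.4 N, A does not slip on B; friction on A equals P = 98 N.
B experiences an equal 98 N forward from A (third law). B is in equilibrium, so the floor supplies f₂ = 98 N of static friction (limit μ_s(m_A+m_B)g = 727.6 N, not exceeded).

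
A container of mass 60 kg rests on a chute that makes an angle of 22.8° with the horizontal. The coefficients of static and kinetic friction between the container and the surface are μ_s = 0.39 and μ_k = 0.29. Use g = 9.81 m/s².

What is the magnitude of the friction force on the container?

f ≈ 157 N (up the incline)

Normal force: N = m g cos θ = 60 × 9.81 × cos 22.8° = 542.6 N.
For equilibrium along the incline, friction must balance the weight component: f = m g sin θ = 228.1 N up the slope.
Static friction can supply at most μ_s N = 211.6 N.
|228.1| exceeds 211.6 N, so the container slips down-slope; friction is kinetic, f = μ_k N = 0.29×542.6 = 157 N.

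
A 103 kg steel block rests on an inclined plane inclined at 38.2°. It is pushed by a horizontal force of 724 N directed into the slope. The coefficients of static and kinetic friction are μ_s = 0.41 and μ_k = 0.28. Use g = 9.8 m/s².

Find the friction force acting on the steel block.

f ≈ 55.3 N (up the incline)

The horizontal push has a component P sin θ into the surface, so N = m g cos θ + P sin θ = 793.2 + 447.7 = 1241 N.
Along the incline, the net driving force (taking up-slope positive) is P cos θ − m g sin θ = 569 − 624.2 = -55.26 N, so equilibrium requires friction f = 55.26 N (up-slope).
Maximum static friction: μ_s N = 0.41 × 1241 = 508.8 N.
Since 55.26 N is within the 508.8 N limit, the steel block stays put and friction is exactly 55.3 N.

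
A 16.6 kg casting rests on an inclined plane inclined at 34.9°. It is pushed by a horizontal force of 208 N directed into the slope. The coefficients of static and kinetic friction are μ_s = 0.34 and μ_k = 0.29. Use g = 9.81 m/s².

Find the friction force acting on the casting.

Resolve perpendicular to the incline: N = m g cos θ + P sin θ = 16.6×9.81×cos 34.9° + 208×sin 34.9° = 252.6 N.
Parallel to the incline: P cos θ − m g sin θ = 170.6 − 93.17 = 77.42 N; the friction needed to balance this is 77.42 N acting down the slope.
Maximum static friction: μ_s N = 0.34 × 252.6 = 85.87 N.
|f_req| = 77.42 ≤ 85.87 N → the casting is in equilibrium; friction equals the required value.

f ≈ 77.4 N (down the incline)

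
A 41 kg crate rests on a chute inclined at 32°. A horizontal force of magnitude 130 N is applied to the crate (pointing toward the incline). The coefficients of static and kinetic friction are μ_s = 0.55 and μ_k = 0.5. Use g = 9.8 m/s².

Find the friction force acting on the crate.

Normal direction: N = m g cos θ + P sin θ = 409.6 N.
Along the incline, the net driving force (taking up-slope positive) is P cos θ − m g sin θ = 110.2 − 212.9 = -102.7 N, so equilibrium requires friction f = 102.7 N (up-slope).
The limit of static friction is μ_s N = 225.3 N.
Since 102.7 N is within the 225.3 N limit, the crate stays put and friction is exactly 103 N.

f ≈ 103 N (up the incline)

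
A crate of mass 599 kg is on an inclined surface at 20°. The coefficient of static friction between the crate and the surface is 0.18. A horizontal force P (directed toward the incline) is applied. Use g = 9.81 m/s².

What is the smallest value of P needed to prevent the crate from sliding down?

The crate tends to slide down (tan θ > μ_s), so at the point of impending slip friction acts up-slope at its limit: f = μ_s N.
Perpendicular to the incline: N = m g cos θ + P sin θ.
Along the incline: P cos θ + μ_s N = m g sin θ, i.e. P cos θ + μ_s (m g cos θ + P sin θ) = m g sin θ.
Solving, P (cos θ + μ_s sin θ) = m g (sin θ − μ_s cos θ), so P = 5880×0.1729/1.001 = 1010 N.

P_min ≈ 1010 N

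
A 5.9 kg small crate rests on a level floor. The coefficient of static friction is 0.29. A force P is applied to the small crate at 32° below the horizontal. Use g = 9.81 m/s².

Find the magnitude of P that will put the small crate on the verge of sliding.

P ≈ 24.2 N

N = m g + P sin α (the push presses the small crate into the level floor).
At impending slip, P cos α = μ_s N = μ_s (m g + P sin α).
Solving: P (cos α − μ_s sin α) = μ_s m g → P = 0.29×57.9/(cos 32° − 0.29 sin 32°) = 16.8/0.6944 = 24.2 N.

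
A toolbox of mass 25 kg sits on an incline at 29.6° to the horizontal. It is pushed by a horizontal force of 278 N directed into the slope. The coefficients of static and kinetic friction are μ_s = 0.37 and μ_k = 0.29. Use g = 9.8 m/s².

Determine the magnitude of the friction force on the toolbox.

f ≈ 121 N (down the incline)

The horizontal push has a component P sin θ into the surface, so N = m g cos θ + P sin θ = 213 + 137.3 = 350.3 N.
Parallel to the incline: P cos θ − m g sin θ = 241.7 − 121 = 120.7 N; the friction needed to balance this is 120.7 N acting down the slope.
The limit of static friction is μ_s N = 129.6 N.
|f_req| = 120.7 ≤ 129.6 N → the toolbox is in equilibrium; friction equals the required value.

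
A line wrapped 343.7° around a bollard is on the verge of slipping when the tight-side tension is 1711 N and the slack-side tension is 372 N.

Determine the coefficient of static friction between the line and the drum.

T₂/T₁ = e^{μβ} → μ = ln(T₂/T₁)/β.
β = 343.7° = 5.999 rad.
μ = ln(1711/372)/5.999 = ln(4.599)/5.999 = 0.254.

μ ≈ 0.254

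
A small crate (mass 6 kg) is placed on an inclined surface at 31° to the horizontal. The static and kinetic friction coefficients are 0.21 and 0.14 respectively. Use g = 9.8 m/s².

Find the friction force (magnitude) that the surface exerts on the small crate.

f ≈ 7.06 N (up the incline)

Perpendicular to the surface, N = m g cos θ = 6·9.8·cos 31° = 50.4 N.
Along the slope the weight component is m g sin θ = 30.28 N; friction must supply exactly this, acting up-slope.
Maximum static friction available: μ_s N = 0.21 × 50.4 = 10.58 N.
|30.28| exceeds 10.58 N, so the small crate slips down-slope; friction is kinetic, f = μ_k N = 0.14×50.4 = 7.06 N.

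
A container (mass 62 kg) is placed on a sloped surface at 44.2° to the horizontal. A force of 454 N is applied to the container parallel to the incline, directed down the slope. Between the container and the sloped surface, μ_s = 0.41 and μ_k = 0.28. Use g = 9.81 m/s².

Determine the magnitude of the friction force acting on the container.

f ≈ 122 N (up the incline)

Perpendicular to the surface, N = m g cos θ = 62·9.81·cos 44.2° = 436 N.
The friction needed for equilibrium is m g sin θ + P = 424 + 454 = 878 N, measured positive up-slope.
Static friction can supply at most μ_s N = 178.8 N.
Since |878| > 178.8 N, static friction cannot hold it; the container slides down the incline and kinetic friction applies: f = μ_k N = 0.28 × 436 = 122 N.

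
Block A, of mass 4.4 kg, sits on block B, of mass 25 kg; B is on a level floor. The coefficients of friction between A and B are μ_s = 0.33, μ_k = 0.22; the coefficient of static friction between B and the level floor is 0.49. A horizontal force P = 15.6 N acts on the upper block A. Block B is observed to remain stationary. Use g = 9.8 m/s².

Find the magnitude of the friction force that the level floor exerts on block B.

Normal force at the A–B interface: N₁ = m_A g = 43.12 N.
So the A–B interface can sustain at most μ_s N₁ = 14.23 N of static friction.
P = 15.6 N exceeds that limit, so A slips over B and the interface friction becomes kinetic: f₁ = μ_k N₁ = 0.22×43.12 = 9.49 N.
B experiences an equal 9.49 N forward from A (third law). B is in equilibrium, so the floor supplies f₂ = 9.49 N of static friction (limit μ_s(m_A+m_B)g = 141.2 N, not exceeded).

f ≈ 9.49 N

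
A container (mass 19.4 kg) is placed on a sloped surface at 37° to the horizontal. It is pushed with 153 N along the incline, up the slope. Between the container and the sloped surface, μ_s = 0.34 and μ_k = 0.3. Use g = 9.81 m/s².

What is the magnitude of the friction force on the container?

Perpendicular to the surface, N = m g cos θ = 19.4·9.81·cos 37° = 152 N.
For equilibrium along the incline the friction force must supply f = m g sin θ − P = 114.5 − 153 = -38.47 N (positive meaning up-slope).
Static friction can supply at most μ_s N = 51.68 N.
Since |-38.47| ≤ 51.68 N, no slip — friction simply equals what equilibrium demands.

f ≈ 38.5 N (down the incline)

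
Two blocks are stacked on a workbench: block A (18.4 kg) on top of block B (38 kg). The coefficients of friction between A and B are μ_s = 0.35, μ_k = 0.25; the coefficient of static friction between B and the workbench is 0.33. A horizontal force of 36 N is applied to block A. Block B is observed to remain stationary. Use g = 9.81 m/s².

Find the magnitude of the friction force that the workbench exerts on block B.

f ≈ 36 N

The normal force B exerts on A is simply A's weight, N₁ = 180.5 N.
Maximum static friction on A from B: μ_s N₁ = 0.35×180.5 = 63.18 N.
P = 36 N is within that limit, so A and B move together (both at rest); the A–B friction is simply f₁ = P = 36 N.
By Newton's third law B feels 36 N forward from A. With B stationary, the floor's static friction on B balances it: f₂ = 36 N (well within μ_s(m_A+m_B)g = 182.6 N).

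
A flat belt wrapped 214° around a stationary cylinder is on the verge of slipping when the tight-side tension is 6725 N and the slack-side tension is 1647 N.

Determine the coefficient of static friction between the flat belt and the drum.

μ ≈ 0.377

T₂/T₁ = e^{μβ} → μ = ln(T₂/T₁)/β.
β = 214° = 3.735 rad.
μ = ln(6725/1647)/3.735 = ln(4.083)/3.735 = 0.377.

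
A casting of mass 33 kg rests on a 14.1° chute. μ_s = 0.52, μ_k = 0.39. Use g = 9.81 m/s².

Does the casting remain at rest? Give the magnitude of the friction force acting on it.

f ≈ 78.9 N

N = m g cos θ = 314 N.
Down-slope weight component: m g sin θ = 78.9 N.
μ_s N = 163 N.
78.9 ≤ 163 N, so it stays put; friction = 78.9 N.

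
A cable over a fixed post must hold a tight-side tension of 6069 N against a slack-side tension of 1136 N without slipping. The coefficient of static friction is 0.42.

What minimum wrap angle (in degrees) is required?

β_min ≈ 229°

T₂/T₁ = e^{μβ} → β = ln(T₂/T₁)/μ.
β = ln(6069/1136)/0.42 = 1.676/0.42 = 3.99 rad.
In degrees: β = 3.99 × 180/π = 229°.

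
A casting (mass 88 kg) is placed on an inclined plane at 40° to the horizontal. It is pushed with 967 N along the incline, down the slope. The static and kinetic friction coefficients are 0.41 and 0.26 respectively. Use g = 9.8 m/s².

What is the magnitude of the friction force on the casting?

f ≈ 172 N (up the incline)

Normal force: N = m g cos θ = 88 × 9.8 × cos 40° = 660.6 N.
Parallel to the incline, ΣF = 0 gives f = m g sin θ + P = 554.3 + 967 = 1521 N (up-slope positive).
Maximum static friction available: μ_s N = 0.41 × 660.6 = 270.9 N.
|1521| exceeds 270.9 N, so the casting slips down-slope; friction is kinetic, f = μ_k N = 0.26×660.6 = 172 N.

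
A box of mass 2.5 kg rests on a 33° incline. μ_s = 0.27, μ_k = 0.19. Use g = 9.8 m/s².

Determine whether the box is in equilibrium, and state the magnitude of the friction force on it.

N = m g cos θ = 20.5 N.
Down-slope weight component: m g sin θ = 13.3 N.
μ_s N = 5.55 N.
13.3 > 5.55 N, so it slides; kinetic friction f = μ_k N = 0.19×20.5 = 3.9 N.

f ≈ 3.9 N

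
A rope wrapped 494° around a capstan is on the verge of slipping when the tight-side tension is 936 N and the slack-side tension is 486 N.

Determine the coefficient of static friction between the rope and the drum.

T₂/T₁ = e^{μβ} → μ = ln(T₂/T₁)/β.
β = 494° = 8.622 rad.
μ = ln(936/486)/8.622 = ln(1.926)/8.622 = 0.076.

μ ≈ 0.076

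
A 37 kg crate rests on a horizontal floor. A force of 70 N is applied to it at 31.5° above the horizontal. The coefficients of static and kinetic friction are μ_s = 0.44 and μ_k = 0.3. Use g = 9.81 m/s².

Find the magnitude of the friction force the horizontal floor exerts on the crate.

Vertical equilibrium gives N = m g − P sin α = 326.4 N.
For equilibrium, f = P cos α = 70×cos 31.5° = 59.68 N.
The static-friction limit is μ_s N = 143.6 N.
59.68 ≤ 143.6 N → static; friction equals the required 59.7 N.

f ≈ 59.7 N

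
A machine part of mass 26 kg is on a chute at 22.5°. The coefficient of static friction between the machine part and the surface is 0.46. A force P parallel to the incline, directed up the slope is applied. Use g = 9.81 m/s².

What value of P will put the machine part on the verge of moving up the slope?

At impending motion up the slope, friction acts down-slope at its limit: f = μ_s N.
P is parallel to the surface, so N = m g cos θ = 236 N.
Along the incline: P = m g sin θ + μ_s N = 97.6 + 0.46×236 = 206 N.

P ≈ 206 N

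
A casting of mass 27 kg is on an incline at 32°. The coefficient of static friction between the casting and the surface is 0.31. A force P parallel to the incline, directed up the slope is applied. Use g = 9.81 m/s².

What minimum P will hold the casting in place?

P_min ≈ 70.7 N

The casting tends to slide down (tan θ > μ_s), so at the point of impending slip friction acts up-slope at its limit: f = μ_s N.
P is parallel to the surface, so N = m g cos θ = 225 N.
Along the incline: P + μ_s N = m g sin θ, so P = 140 − 0.31×225 = 70.7 N.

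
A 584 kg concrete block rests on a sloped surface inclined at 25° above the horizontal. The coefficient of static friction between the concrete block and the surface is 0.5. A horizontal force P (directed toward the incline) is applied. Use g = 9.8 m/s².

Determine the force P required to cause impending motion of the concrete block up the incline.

P ≈ 7210 N

At impending motion up the slope, friction acts down-slope at its limit: f = μ_s N.
Perpendicular to the incline: N = m g cos θ + P sin θ.
Along the incline: P cos θ = m g sin θ + μ_s N = m g sin θ + μ_s (m g cos θ + P sin θ).
Solving, P (cos θ − μ_s sin θ) = m g (sin θ + μ_s cos θ), so P = 584×9.8×(sin 25° + 0.5 cos 25°)/(cos 25° − 0.5 sin 25°) = 5720×0.8758/0.695 = 7210 N.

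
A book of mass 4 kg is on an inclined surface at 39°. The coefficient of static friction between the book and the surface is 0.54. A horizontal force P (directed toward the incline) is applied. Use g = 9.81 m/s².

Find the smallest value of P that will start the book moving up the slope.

At impending motion up the slope, friction acts down-slope at its limit: f = μ_s N.
Perpendicular to the incline: N = m g cos θ + P sin θ.
Along the incline: P cos θ = m g sin θ + μ_s N = m g sin θ + μ_s (m g cos θ + P sin θ).
Solving, P (cos θ − μ_s sin θ) = m g (sin θ + μ_s cos θ), so P = 4×9.81×(sin 39° + 0.54 cos 39°)/(cos 39° − 0.54 sin 39°) = 39.2×1.049/0.4373 = 94.1 N.

P ≈ 94.1 N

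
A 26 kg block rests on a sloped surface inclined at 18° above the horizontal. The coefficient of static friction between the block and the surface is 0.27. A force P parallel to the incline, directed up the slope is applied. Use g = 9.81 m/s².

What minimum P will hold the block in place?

P_min ≈ 13.3 N

The block tends to slide down (tan θ > μ_s), so at the point of impending slip friction acts up-slope at its limit: f = μ_s N.
P is parallel to the surface, so N = m g cos θ = 243 N.
Along the incline: P + μ_s N = m g sin θ, so P = 78.8 − 0.27×243 = 13.3 N.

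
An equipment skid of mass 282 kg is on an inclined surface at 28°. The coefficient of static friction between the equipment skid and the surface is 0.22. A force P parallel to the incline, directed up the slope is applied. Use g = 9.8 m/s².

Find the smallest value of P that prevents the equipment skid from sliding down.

The equipment skid tends to slide down (tan θ > μ_s), so at the point of impending slip friction acts up-slope at its limit: f = μ_s N.
P is parallel to the surface, so N = m g cos θ = 2440 N.
Along the incline: P + μ_s N = m g sin θ, so P = 1300 − 0.22×2440 = 761 N.

P_min ≈ 761 N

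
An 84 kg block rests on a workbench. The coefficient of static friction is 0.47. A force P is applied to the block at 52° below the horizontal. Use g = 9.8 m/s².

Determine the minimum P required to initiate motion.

P ≈ 1580 N

N = m g + P sin α (the push presses the block into the workbench).
At impending slip, P cos α = μ_s N = μ_s (m g + P sin α).
Solving: P (cos α − μ_s sin α) = μ_s m g → P = 0.47×823/(cos 52° − 0.47 sin 52°) = 387/0.2453 = 1580 N.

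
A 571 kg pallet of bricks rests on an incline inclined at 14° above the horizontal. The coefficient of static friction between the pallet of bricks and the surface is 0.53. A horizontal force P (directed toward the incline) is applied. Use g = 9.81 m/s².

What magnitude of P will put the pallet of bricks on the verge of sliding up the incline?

P ≈ 5030 N

At impending motion up the slope, friction acts down-slope at its limit: f = μ_s N.
Perpendicular to the incline: N = m g cos θ + P sin θ.
Along the incline: P cos θ = m g sin θ + μ_s N = m g sin θ + μ_s (m g cos θ + P sin θ).
Solving, P (cos θ − μ_s sin θ) = m g (sin θ + μ_s cos θ), so P = 571×9.81×(sin 14° + 0.53 cos 14°)/(cos 14° − 0.53 sin 14°) = 5600×0.7562/0.8421 = 5030 N.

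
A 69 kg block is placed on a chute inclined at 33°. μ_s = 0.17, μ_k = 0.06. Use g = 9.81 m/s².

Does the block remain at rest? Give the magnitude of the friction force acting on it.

N = m g cos θ = 568 N.
Down-slope weight component: m g sin θ = 369 N.
μ_s N = 96.5 N.
369 > 96.5 N, so it slides; kinetic friction f = μ_k N = 0.06×568 = 34.1 N.

f ≈ 34.1 N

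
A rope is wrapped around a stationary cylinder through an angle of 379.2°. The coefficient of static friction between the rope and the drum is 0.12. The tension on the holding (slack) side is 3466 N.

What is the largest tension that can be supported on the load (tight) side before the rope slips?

At impending slip the capstan equation gives T₂/T₁ = e^{μβ} with β in radians.
β = 379.2° × π/180 = 6.618 rad.
e^{μβ} = e^{0.12×6.618} = 2.213.
T₂ = T₁ · e^{μβ} = 3466 × 2.213 = 7670 N.

T_max ≈ 7670 N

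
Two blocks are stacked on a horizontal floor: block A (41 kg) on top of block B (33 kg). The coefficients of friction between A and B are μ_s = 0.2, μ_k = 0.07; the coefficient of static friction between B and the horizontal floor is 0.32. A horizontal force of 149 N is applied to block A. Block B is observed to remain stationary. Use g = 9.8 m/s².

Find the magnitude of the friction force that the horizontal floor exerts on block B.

f ≈ 28.1 N

The normal force B exerts on A is simply A's weight, N₁ = 401.8 N.
So the A–B interface can sustain at most μ_s N₁ = 80.36 N of static friction.
Since P = 149 N > 80.36 N, A slides on B; the A–B friction is kinetic: f₁ = μ_k N₁ = 0.07×401.8 = 28.1 N.
By Newton's third law B feels 28.1 N forward from A. With B stationary, the floor's static friction on B balances it: f₂ = 28.1 N (well within μ_s(m_A+m_B)g = 232.1 N).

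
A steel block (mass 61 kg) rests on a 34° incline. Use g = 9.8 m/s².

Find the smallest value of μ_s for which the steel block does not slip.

μ_s,min ≈ 0.675

At the slip threshold m g sin θ = μ_s m g cos θ, so μ_s,min = tan θ.
μ_s,min = tan 34° = 0.675.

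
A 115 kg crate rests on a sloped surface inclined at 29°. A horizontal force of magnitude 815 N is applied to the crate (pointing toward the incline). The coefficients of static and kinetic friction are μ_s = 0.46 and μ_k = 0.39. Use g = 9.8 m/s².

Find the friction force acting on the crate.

Normal direction: N = m g cos θ + P sin θ = 1381 N.
Along the incline, the net driving force (taking up-slope positive) is P cos θ − m g sin θ = 712.8 − 546.4 = 166.4 N, so equilibrium requires friction f = -166.4 N (down-slope).
Maximum static friction: μ_s N = 0.46 × 1381 = 635.2 N.
|f_req| = 166.4 ≤ 635.2 N → the crate is in equilibrium; friction equals the required value.

f ≈ 166 N (down the incline)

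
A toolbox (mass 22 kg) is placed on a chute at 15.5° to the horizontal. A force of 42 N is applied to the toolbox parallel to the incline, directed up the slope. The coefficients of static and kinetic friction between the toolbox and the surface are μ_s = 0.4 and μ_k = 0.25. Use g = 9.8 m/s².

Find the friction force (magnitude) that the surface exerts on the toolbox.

Normal force: N = m g cos θ = 22 × 9.8 × cos 15.5° = 207.8 N.
The friction needed for equilibrium is m g sin θ − P = 57.62 − 42 = 15.62 N, measured positive up-slope.
Static friction can supply at most μ_s N = 83.1 N.
Since |15.62| ≤ 83.1 N, static friction is sufficient; f equals the required value, not μ_s N.

f ≈ 15.6 N (up the incline)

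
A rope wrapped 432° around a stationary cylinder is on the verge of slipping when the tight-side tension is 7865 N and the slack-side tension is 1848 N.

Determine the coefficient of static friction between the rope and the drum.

μ ≈ 0.192

T₂/T₁ = e^{μβ} → μ = ln(T₂/T₁)/β.
β = 432° = 7.54 rad.
μ = ln(7865/1848)/7.54 = ln(4.256)/7.54 = 0.192.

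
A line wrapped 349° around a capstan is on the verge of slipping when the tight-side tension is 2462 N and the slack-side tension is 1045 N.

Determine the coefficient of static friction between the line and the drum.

μ ≈ 0.141

T₂/T₁ = e^{μβ} → μ = ln(T₂/T₁)/β.
β = 349° = 6.091 rad.
μ = ln(2462/1045)/6.091 = ln(2.356)/6.091 = 0.141.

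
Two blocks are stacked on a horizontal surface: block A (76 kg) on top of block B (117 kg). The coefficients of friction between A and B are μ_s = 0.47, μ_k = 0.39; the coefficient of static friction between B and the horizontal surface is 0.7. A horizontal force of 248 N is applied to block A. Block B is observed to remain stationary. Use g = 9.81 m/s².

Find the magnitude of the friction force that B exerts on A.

f ≈ 248 N

The normal force B exerts on A is simply A's weight, N₁ = 745.6 N.
Maximum static friction on A from B: μ_s N₁ = 0.47×745.6 = 350.4 N.
Since P = 248 N ≤ 350.4 N, A does not slip on B; friction on A equals P = 248 N.
B experiences an equal 248 N forward from A (third law). B is in equilibrium, so the floor supplies f₂ = 248 N of static friction (limit μ_s(m_A+m_B)g = 1325 N, not exceeded).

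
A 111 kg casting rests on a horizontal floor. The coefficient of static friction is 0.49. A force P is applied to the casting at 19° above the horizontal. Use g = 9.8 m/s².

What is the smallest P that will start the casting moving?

P ≈ 482 N

N = m g − P sin α (the pull lifts the casting).
At impending slip, P cos α = μ_s N = μ_s (m g − P sin α).
Solving: P (cos α + μ_s sin α) = μ_s m g → P = 0.49×1090/(cos 19° + 0.49 sin 19°) = 533/1.105 = 482 N.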